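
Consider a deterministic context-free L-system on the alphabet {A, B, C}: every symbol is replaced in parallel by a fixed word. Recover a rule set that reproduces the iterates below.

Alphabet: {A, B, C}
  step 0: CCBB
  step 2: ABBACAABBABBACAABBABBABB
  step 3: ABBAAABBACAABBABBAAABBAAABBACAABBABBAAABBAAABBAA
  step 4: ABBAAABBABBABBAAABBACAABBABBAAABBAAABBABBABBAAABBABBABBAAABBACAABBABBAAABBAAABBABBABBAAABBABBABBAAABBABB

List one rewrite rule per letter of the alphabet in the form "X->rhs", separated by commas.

  step 3 ⇒ step 4: ABBAAABBACAABBABBAAABBAAABBACAABBABBAAABBAAABBAA ⇒ ABB·A·A·ABB·ABB·ABB·A·A·ABB·ACA·ABB·ABB·A·A·ABB·A·A·ABB·ABB·ABB·A·A·ABB·ABB·ABB·A·A·ABB·ACA·ABB·ABB·A·A·ABB·A·A·ABB·ABB·ABB·A·A·ABB·ABB·ABB·A·A·ABB·ABB
    A ↦ ABB
    B ↦ A
    C ↦ ACA

A->ABB, B->A, C->ACA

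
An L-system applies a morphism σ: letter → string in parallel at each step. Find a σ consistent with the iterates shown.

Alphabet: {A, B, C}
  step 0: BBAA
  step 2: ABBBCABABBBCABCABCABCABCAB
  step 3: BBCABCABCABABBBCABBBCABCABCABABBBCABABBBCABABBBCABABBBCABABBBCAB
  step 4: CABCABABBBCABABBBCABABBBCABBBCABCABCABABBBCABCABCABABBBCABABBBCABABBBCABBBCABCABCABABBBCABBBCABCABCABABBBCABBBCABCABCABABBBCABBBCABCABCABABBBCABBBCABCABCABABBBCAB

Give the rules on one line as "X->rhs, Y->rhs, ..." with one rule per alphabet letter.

  step 3 ⇒ step 4: BBCABCABCABABBBCABBBCABCABCABABBBCABABBBCABABBBCABABBBCABABBBCAB ⇒ CAB·CAB·AB·BB·CAB·AB·BB·CAB·AB·BB·CAB·BB·CAB·CAB·CAB·AB·BB·CAB·CAB·CAB·AB·BB·CAB·AB·BB·CAB·AB·BB·CAB·BB·CAB·CAB·CAB·AB·BB·CAB·BB·CAB·CAB·CAB·AB·BB·CAB·BB·CAB·CAB·CAB·AB·BB·CAB·BB·CAB·CAB·CAB·AB·BB·CAB·BB·CAB·CAB·CAB·AB·BB·CAB
    A ↦ BB
    B ↦ CAB
    C ↦ AB

A->BB, B->CAB, C->AB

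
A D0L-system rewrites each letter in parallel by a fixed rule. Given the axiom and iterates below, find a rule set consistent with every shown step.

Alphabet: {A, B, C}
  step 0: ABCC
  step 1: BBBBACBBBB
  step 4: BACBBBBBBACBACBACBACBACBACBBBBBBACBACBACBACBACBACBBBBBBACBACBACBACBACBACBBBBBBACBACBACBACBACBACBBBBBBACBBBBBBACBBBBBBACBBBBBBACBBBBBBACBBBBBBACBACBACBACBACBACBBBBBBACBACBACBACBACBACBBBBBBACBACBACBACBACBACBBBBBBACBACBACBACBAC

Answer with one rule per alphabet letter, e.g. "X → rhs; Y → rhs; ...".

A->BBB, B->BAC, C->BB

  step 0 ⇒ step 1: ABCC ⇒ BBB·BAC·BB·BB
    A ↦ BBB
    B ↦ BAC
    C ↦ BB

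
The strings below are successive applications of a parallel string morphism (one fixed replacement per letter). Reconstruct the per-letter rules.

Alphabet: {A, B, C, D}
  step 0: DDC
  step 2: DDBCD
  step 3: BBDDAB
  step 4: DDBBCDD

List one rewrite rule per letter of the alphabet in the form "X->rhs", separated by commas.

A->CD, B->D, C->DA, D->B

  step 3 ⇒ step 4: BBDDAB ⇒ D·D·B·B·CD·D
    A ↦ CD
    B ↦ D
    D ↦ B
  step 2 ⇒ step 3: DDBCD ⇒ B·B·D·DA·B
    C ↦ DA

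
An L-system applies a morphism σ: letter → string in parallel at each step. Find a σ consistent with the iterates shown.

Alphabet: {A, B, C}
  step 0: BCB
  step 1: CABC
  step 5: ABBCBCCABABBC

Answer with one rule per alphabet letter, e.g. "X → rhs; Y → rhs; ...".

  step 0 ⇒ step 1: BCB ⇒ C·AB·C
    B ↦ C
    C ↦ AB
    A ↦ B  (constrained at step 1)

A->B, B->C, C->AB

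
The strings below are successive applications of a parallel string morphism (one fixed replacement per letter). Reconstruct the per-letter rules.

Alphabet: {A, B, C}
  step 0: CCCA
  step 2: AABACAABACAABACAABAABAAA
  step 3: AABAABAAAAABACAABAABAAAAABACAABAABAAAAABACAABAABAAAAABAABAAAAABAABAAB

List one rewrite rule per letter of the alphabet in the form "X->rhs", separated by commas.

  step 2 ⇒ step 3: AABACAABACAABACAABAABAAA ⇒ AAB·AAB·AAA·AAB·AC·AAB·AAB·AAA·AAB·AC·AAB·AAB·AAA·AAB·AC·AAB·AAB·AAA·AAB·AAB·AAA·AAB·AAB·AAB
    A ↦ AAB
    B ↦ AAA
    C ↦ AC

A->AAB, B->AAA, C->AC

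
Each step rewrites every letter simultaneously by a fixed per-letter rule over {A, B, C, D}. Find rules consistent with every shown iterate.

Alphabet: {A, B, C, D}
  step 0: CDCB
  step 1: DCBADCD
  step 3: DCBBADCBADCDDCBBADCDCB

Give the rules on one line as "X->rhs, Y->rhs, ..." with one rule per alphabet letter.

  step 0 ⇒ step 1: CDCB ⇒ DC·BA·DC·D
    B ↦ D
    C ↦ DC
    D ↦ BA
    A ↦ CB  (constrained at step 1)

A->CB, B->D, C->DC, D->BA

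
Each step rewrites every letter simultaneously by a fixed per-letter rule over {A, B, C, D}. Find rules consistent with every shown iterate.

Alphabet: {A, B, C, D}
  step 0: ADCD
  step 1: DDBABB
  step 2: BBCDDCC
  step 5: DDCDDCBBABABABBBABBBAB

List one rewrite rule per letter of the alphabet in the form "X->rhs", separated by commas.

A->DD, B->C, C->AB, D->B

  step 1 ⇒ step 2: DDBABB ⇒ B·B·C·DD·C·C
    A ↦ DD
    B ↦ C
    D ↦ B
  step 0 ⇒ step 1: ADCD ⇒ DD·B·AB·B
    C ↦ AB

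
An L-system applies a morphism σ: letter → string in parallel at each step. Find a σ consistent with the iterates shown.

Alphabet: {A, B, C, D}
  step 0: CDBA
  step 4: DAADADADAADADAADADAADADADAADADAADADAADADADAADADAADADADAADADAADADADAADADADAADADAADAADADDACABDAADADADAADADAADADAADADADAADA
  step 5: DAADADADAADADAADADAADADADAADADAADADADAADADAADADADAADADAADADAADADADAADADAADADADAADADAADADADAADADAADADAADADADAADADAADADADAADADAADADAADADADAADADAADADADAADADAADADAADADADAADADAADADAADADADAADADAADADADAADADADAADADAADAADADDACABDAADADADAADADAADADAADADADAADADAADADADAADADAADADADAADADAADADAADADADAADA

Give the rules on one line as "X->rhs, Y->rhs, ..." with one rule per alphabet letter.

  step 4 ⇒ step 5: DAADADADAADADAADADAADADADAADADAADADAADADADAADADAADADADAADADAADADADAADADADAADADAADAADADDACABDAADADADAADADAADADAADADADAADA ⇒ DAA·DA·DA·DAA·DA·DAA·DA·DAA·DA·DA·DAA·DA·DAA·DA·DA·DAA·DA·DAA·DA·DA·DAA·DA·DAA·DA·DAA·DA·DA·DAA·DA·DAA·DA·DA·DAA·DA·DAA·DA·DA·DAA·DA·DAA·DA·DAA·DA·DA·DAA·DA·DAA·DA·DA·DAA·DA·DAA·DA·DAA·DA·DA·DAA·DA·DAA·DA·DA·DAA·DA·DAA·DA·DAA·DA·DA·DAA·DA·DAA·DA·DAA·DA·DA·DAA·DA·DAA·DA·DA·DAA·DA·DA·DAA·DA·DAA·DAA·DA·D·DA·CAB·DAA·DA·DA·DAA·DA·DAA·DA·DAA·DA·DA·DAA·DA·DAA·DA·DA·DAA·DA·DAA·DA·DA·DAA·DA·DAA·DA·DAA·DA·DA·DAA·DA
    A ↦ DA
    B ↦ CAB
    C ↦ D
    D ↦ DAA

A->DA, B->CAB, C->D, D->DAA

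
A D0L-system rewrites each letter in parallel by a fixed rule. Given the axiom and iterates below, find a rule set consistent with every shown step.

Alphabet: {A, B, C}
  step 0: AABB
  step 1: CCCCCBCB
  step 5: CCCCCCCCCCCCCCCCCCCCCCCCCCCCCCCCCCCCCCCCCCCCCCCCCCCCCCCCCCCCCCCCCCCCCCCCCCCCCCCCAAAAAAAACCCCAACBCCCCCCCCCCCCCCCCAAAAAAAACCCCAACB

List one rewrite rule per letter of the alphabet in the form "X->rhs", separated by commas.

  step 0 ⇒ step 1: AABB ⇒ CC·CC·CB·CB
    A ↦ CC
    B ↦ CB
    C ↦ AA  (constrained at step 1)

A->CC, B->CB, C->AA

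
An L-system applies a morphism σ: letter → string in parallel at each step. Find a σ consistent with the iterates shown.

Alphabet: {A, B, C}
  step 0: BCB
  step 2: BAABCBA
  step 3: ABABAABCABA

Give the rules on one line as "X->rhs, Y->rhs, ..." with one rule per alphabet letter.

A->BA, B->A, C->BC

  step 2 ⇒ step 3: BAABCBA ⇒ A·BA·BA·A·BC·A·BA
    A ↦ BA
    B ↦ A
    C ↦ BC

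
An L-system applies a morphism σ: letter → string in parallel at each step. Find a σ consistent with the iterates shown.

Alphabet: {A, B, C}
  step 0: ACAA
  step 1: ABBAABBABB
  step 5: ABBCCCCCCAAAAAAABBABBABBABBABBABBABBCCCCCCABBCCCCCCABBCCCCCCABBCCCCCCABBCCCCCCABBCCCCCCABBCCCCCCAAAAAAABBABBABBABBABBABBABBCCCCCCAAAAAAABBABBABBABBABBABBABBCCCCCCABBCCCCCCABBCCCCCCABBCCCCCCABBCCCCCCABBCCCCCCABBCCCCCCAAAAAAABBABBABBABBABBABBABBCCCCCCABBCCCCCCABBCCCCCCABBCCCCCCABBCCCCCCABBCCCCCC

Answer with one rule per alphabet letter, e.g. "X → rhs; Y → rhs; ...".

  step 0 ⇒ step 1: ACAA ⇒ ABB·A·ABB·ABB
    A ↦ ABB
    C ↦ A
    B ↦ CCC  (constrained at step 1)

A->ABB, B->CCC, C->A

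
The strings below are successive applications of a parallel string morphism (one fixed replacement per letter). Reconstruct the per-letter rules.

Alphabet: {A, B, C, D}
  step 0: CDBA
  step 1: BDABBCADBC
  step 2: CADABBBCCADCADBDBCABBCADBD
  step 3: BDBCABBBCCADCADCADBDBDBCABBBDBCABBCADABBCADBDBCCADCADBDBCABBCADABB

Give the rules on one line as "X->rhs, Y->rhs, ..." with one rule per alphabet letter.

  step 2 ⇒ step 3: CADABBBCCADCADBDBCABBCADBD ⇒ BD·BC·ABB·BC·CAD·CAD·CAD·BD·BD·BC·ABB·BD·BC·ABB·CAD·ABB·CAD·BD·BC·CAD·CAD·BD·BC·ABB·CAD·ABB
    A ↦ BC
    B ↦ CAD
    C ↦ BD
    D ↦ ABB

A->BC, B->CAD, C->BD, D->ABB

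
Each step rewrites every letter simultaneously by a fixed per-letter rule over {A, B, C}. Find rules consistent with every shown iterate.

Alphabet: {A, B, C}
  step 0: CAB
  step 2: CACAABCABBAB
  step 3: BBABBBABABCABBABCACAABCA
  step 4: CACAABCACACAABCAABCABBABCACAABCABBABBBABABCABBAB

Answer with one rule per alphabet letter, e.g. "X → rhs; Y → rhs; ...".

A->AB, B->CA, C->BB

  step 3 ⇒ step 4: BBABBBABABCABBABCACAABCA ⇒ CA·CA·AB·CA·CA·CA·AB·CA·AB·CA·BB·AB·CA·CA·AB·CA·BB·AB·BB·AB·AB·CA·BB·AB
    A ↦ AB
    B ↦ CA
    C ↦ BB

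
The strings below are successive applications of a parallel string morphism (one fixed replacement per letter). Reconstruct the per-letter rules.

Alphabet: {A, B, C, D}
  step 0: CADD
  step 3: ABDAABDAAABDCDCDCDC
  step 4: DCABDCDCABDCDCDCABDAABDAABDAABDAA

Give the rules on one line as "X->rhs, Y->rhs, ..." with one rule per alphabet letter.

A->DC, B->A, C->DAA, D->B

  step 3 ⇒ step 4: ABDAABDAAABDCDCDCDC ⇒ DC·A·B·DC·DC·A·B·DC·DC·DC·A·B·DAA·B·DAA·B·DAA·B·DAA
    A ↦ DC
    B ↦ A
    C ↦ DAA
    D ↦ B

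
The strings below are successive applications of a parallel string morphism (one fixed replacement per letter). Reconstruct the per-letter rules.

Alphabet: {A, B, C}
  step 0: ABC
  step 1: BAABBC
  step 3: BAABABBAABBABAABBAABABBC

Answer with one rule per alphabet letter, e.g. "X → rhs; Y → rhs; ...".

A->BA, B->AB, C->BC

  step 0 ⇒ step 1: ABC ⇒ BA·AB·BC
    A ↦ BA
    B ↦ AB
    C ↦ BC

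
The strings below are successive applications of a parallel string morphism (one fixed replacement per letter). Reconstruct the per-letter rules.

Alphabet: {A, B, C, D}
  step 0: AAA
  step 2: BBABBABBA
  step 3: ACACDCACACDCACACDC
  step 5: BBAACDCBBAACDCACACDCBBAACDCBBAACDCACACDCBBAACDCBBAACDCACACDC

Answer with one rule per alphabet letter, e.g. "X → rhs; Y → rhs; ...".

A->DC, B->AC, C->BA, D->B

  step 2 ⇒ step 3: BBABBABBA ⇒ AC·AC·DC·AC·AC·DC·AC·AC·DC
    A ↦ DC
    B ↦ AC
    C ↦ BA  (constrained at step 3)
    D ↦ B  (constrained at step 3)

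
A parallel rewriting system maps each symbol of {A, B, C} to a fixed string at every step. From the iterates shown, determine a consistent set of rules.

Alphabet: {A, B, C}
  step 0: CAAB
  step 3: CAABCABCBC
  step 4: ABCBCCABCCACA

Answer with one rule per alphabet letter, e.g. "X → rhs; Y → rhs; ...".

A->BC, B->C, C->A

  step 3 ⇒ step 4: CAABCABCBC ⇒ A·BC·BC·C·A·BC·C·A·C·A
    A ↦ BC
    B ↦ C
    C ↦ A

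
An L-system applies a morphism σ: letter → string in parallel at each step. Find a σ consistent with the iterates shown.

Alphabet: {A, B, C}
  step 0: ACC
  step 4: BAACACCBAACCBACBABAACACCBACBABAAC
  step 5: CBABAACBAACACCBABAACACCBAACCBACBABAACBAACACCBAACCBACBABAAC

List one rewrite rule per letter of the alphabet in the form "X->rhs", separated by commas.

  step 4 ⇒ step 5: BAACACCBAACCBACBABAACACCBACBABAAC ⇒ C·BA·BA·AC·BA·AC·AC·C·BA·BA·AC·AC·C·BA·AC·C·BA·C·BA·BA·AC·BA·AC·AC·C·BA·AC·C·BA·C·BA·BA·AC
    A ↦ BA
    B ↦ C
    C ↦ AC

A->BA, B->C, C->AC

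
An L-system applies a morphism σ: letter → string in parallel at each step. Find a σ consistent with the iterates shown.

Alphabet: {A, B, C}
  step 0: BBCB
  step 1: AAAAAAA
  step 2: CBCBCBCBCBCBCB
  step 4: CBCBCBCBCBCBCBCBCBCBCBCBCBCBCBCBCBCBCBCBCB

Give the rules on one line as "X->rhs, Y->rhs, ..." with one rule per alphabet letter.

  step 1 ⇒ step 2: AAAAAAA ⇒ CB·CB·CB·CB·CB·CB·CB
    A ↦ CB
  step 0 ⇒ step 1: BBCB ⇒ AA·AA·A·AA
    B ↦ AA
  step 0 ⇒ step 1: BBCB ⇒ AA·AA·A·AA
    C ↦ A

A->CB, B->AA, C->A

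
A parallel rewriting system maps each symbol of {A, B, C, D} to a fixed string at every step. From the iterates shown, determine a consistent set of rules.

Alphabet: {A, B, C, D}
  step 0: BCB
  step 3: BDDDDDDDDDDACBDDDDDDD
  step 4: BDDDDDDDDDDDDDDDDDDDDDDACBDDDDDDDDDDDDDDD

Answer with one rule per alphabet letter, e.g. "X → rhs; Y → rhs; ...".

A->D, B->BD, C->AC, D->DD

  step 3 ⇒ step 4: BDDDDDDDDDDACBDDDDDDD ⇒ BD·DD·DD·DD·DD·DD·DD·DD·DD·DD·DD·D·AC·BD·DD·DD·DD·DD·DD·DD·DD
    A ↦ D
    B ↦ BD
    C ↦ AC
    D ↦ DD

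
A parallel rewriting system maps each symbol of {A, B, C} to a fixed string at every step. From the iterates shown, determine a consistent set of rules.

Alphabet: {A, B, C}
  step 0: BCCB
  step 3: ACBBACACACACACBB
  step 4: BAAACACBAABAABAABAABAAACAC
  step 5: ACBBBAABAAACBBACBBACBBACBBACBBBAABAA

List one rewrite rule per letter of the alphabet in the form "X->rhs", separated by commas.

A->B, B->AC, C->AA

  step 4 ⇒ step 5: BAAACACBAABAABAABAABAAACAC ⇒ AC·B·B·B·AA·B·AA·AC·B·B·AC·B·B·AC·B·B·AC·B·B·AC·B·B·B·AA·B·AA
    A ↦ B
    B ↦ AC
    C ↦ AA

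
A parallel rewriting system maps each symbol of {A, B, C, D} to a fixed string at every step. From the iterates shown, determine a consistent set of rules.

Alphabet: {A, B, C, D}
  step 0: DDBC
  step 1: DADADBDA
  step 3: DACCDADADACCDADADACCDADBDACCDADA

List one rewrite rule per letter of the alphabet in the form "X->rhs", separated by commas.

A->CC, B->DB, C->DA, D->DA

  step 0 ⇒ step 1: DDBC ⇒ DA·DA·DB·DA
    B ↦ DB
    C ↦ DA
    D ↦ DA
    A ↦ CC  (constrained at step 1)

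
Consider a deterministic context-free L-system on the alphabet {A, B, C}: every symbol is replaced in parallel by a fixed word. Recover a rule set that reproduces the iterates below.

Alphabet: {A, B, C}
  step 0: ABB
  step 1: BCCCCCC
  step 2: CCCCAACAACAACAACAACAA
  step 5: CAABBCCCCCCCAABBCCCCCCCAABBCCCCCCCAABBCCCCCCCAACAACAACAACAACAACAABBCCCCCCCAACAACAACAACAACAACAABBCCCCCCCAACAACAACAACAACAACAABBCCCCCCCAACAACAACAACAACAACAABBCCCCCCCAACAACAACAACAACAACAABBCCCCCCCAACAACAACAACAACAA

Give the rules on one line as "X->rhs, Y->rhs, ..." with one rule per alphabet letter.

  step 1 ⇒ step 2: BCCCCCC ⇒ CCC·CAA·CAA·CAA·CAA·CAA·CAA
    B ↦ CCC
    C ↦ CAA
  step 0 ⇒ step 1: ABB ⇒ B·CCC·CCC
    A ↦ B

A->B, B->CCC, C->CAA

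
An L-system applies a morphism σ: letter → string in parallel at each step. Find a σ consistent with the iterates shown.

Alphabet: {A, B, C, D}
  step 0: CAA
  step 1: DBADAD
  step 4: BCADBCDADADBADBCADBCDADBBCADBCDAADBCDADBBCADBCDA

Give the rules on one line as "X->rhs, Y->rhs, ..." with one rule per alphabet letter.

A->AD, B->DA, C->DB, D->BC

  step 0 ⇒ step 1: CAA ⇒ DB·AD·AD
    A ↦ AD
    C ↦ DB
    B ↦ DA  (constrained at step 1)
    D ↦ BC  (constrained at step 1)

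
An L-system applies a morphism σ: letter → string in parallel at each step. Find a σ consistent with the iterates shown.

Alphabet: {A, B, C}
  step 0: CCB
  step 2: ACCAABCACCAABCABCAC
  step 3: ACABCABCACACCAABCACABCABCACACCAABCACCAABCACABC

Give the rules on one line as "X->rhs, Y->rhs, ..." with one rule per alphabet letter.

  step 2 ⇒ step 3: ACCAABCACCAABCABCAC ⇒ AC·ABC·ABC·AC·AC·CA·ABC·AC·ABC·ABC·AC·AC·CA·ABC·AC·CA·ABC·AC·ABC
    A ↦ AC
    B ↦ CA
    C ↦ ABC

A->AC, B->CA, C->ABC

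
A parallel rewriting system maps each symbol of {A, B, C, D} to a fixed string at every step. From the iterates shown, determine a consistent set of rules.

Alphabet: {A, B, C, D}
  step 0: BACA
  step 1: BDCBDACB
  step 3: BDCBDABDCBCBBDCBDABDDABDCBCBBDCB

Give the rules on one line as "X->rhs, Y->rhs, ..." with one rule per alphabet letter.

A->CB, B->BD, C->DA, D->CB

  step 0 ⇒ step 1: BACA ⇒ BD·CB·DA·CB
    A ↦ CB
    B ↦ BD
    C ↦ DA
    D ↦ CB  (constrained at step 1)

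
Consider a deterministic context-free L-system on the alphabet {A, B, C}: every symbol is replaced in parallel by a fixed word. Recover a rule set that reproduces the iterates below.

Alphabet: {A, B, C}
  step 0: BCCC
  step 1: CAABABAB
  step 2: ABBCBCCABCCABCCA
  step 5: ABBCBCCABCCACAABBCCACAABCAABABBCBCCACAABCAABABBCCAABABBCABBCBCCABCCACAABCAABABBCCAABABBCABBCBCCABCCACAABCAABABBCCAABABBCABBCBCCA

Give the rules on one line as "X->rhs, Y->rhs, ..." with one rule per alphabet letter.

  step 1 ⇒ step 2: CAABABAB ⇒ AB·BC·BC·CA·BC·CA·BC·CA
    A ↦ BC
    B ↦ CA
    C ↦ AB

A->BC, B->CA, C->AB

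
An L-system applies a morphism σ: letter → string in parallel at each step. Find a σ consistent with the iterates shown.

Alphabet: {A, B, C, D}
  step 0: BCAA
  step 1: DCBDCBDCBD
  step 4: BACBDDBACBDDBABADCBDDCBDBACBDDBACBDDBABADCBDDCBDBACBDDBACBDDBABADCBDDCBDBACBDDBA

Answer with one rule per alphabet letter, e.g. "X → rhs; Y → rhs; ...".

  step 0 ⇒ step 1: BCAA ⇒ D·CBD·CBD·CBD
    A ↦ CBD
    B ↦ D
    C ↦ CBD
    D ↦ BA  (constrained at step 1)

A->CBD, B->D, C->CBD, D->BA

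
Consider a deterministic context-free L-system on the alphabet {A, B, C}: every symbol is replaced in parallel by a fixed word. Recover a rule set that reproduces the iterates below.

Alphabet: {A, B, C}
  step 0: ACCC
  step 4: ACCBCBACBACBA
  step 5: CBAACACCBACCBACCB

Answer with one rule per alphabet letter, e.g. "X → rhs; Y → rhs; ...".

  step 4 ⇒ step 5: ACCBCBACBACBA ⇒ CB·A·A·C·A·C·CB·A·C·CB·A·C·CB
    A ↦ CB
    B ↦ C
    C ↦ A

A->CB, B->C, C->A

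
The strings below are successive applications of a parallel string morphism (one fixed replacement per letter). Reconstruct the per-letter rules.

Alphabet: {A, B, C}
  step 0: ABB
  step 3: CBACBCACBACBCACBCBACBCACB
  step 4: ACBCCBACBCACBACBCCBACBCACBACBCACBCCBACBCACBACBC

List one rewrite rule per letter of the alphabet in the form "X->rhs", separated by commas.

A->CB, B->CBC, C->A

  step 3 ⇒ step 4: CBACBCACBACBCACBCBACBCACB ⇒ A·CBC·CB·A·CBC·A·CB·A·CBC·CB·A·CBC·A·CB·A·CBC·A·CBC·CB·A·CBC·A·CB·A·CBC
    A ↦ CB
    B ↦ CBC
    C ↦ A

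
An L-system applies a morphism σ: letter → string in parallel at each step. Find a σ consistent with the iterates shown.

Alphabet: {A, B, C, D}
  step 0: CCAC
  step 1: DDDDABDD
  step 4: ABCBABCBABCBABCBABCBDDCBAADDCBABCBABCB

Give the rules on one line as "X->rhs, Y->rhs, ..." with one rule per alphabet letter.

A->AB, B->CB, C->DD, D->A

  step 0 ⇒ step 1: CCAC ⇒ DD·DD·AB·DD
    A ↦ AB
    C ↦ DD
    B ↦ CB  (constrained at step 1)
    D ↦ A  (constrained at step 1)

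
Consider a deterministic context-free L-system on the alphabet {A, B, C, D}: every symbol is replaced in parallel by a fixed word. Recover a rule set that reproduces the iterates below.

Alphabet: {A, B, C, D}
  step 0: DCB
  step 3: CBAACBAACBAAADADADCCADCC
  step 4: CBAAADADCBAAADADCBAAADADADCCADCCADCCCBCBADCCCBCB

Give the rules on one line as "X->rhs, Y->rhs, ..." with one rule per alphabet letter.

  step 3 ⇒ step 4: CBAACBAACBAAADADADCCADCC ⇒ CB·AA·AD·AD·CB·AA·AD·AD·CB·AA·AD·AD·AD·CC·AD·CC·AD·CC·CB·CB·AD·CC·CB·CB
    A ↦ AD
    B ↦ AA
    C ↦ CB
    D ↦ CC

A->AD, B->AA, C->CB, D->CC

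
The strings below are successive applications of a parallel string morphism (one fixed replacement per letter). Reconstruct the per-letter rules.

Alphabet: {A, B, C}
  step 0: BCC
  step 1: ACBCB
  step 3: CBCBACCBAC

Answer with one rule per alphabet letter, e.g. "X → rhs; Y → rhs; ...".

  step 0 ⇒ step 1: BCC ⇒ A·CB·CB
    B ↦ A
    C ↦ CB
    A ↦ C  (constrained at step 1)

A->C, B->A, C->CB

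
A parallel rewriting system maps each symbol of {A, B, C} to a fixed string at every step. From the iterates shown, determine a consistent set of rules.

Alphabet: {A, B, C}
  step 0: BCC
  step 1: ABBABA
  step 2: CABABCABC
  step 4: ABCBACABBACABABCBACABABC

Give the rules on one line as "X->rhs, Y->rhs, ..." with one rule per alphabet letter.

  step 1 ⇒ step 2: ABBABA ⇒ C·AB·AB·C·AB·C
    A ↦ C
    B ↦ AB
  step 0 ⇒ step 1: BCC ⇒ AB·BA·BA
    C ↦ BA

A->C, B->AB, C->BA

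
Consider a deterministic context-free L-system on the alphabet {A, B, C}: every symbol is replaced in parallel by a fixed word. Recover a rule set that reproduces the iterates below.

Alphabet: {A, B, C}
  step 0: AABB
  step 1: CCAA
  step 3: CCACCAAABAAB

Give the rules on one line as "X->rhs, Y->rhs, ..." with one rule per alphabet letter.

A->C, B->A, C->AAB

  step 0 ⇒ step 1: AABB ⇒ C·C·A·A
    A ↦ C
    B ↦ A
    C ↦ AAB  (constrained at step 1)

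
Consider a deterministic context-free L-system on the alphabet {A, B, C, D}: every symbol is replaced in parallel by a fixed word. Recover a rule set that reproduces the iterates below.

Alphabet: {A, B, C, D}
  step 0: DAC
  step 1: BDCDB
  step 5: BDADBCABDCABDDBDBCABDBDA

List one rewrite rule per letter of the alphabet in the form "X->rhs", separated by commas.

  step 0 ⇒ step 1: DAC ⇒ BD·C·DB
    A ↦ C
    C ↦ DB
    D ↦ BD
    B ↦ A  (constrained at step 1)

A->C, B->A, C->DB, D->BD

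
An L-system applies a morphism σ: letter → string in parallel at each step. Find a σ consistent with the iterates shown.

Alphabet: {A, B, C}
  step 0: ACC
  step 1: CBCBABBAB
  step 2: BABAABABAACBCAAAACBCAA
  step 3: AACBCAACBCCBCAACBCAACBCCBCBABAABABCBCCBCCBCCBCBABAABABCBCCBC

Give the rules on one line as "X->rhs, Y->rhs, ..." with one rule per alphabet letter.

A->CBC, B->AA, C->BAB

  step 2 ⇒ step 3: BABAABABAACBCAAAACBCAA ⇒ AA·CBC·AA·CBC·CBC·AA·CBC·AA·CBC·CBC·BAB·AA·BAB·CBC·CBC·CBC·CBC·BAB·AA·BAB·CBC·CBC
    A ↦ CBC
    B ↦ AA
    C ↦ BAB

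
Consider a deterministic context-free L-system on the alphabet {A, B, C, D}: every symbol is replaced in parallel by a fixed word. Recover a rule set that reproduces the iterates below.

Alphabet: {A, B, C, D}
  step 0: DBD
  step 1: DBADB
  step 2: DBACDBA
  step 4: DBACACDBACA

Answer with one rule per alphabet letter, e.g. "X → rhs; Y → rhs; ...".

  step 1 ⇒ step 2: DBADB ⇒ DB·A·C·DB·A
    A ↦ C
    B ↦ A
    D ↦ DB
    C ↦ A  (constrained at step 2)

A->C, B->A, C->A, D->DB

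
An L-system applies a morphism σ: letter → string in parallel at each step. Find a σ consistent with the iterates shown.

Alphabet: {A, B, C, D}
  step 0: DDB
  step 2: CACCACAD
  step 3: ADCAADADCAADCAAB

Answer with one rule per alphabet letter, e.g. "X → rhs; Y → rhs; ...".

A->CA, B->C, C->AD, D->AB

  step 2 ⇒ step 3: CACCACAD ⇒ AD·CA·AD·AD·CA·AD·CA·AB
    A ↦ CA
    C ↦ AD
    D ↦ AB
    B ↦ C  (constrained at step 0)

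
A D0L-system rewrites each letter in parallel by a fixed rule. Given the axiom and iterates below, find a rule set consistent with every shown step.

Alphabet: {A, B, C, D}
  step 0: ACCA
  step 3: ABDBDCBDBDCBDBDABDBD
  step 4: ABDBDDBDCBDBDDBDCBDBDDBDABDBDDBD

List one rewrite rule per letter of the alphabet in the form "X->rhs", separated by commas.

A->AB, B->D, C->CB, D->BD

  step 3 ⇒ step 4: ABDBDCBDBDCBDBDABDBD ⇒ AB·D·BD·D·BD·CB·D·BD·D·BD·CB·D·BD·D·BD·AB·D·BD·D·BD
    A ↦ AB
    B ↦ D
    C ↦ CB
    D ↦ BD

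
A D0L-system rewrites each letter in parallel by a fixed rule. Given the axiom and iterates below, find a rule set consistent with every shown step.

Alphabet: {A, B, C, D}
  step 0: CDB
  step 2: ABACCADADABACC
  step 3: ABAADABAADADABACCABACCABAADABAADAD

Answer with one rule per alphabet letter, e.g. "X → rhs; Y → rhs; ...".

  step 2 ⇒ step 3: ABACCADADABACC ⇒ ABA·AD·ABA·AD·AD·ABA·CC·ABA·CC·ABA·AD·ABA·AD·AD
    A ↦ ABA
    B ↦ AD
    C ↦ AD
    D ↦ CC

A->ABA, B->AD, C->AD, D->CC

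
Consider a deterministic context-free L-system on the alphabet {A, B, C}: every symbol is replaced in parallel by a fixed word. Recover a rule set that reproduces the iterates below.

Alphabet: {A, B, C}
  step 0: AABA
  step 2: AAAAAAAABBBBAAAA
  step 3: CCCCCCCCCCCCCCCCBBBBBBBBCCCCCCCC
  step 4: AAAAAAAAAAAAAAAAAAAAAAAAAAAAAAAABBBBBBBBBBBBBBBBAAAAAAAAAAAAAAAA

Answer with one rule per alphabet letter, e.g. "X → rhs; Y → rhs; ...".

A->CC, B->BB, C->AA

  step 3 ⇒ step 4: CCCCCCCCCCCCCCCCBBBBBBBBCCCCCCCC ⇒ AA·AA·AA·AA·AA·AA·AA·AA·AA·AA·AA·AA·AA·AA·AA·AA·BB·BB·BB·BB·BB·BB·BB·BB·AA·AA·AA·AA·AA·AA·AA·AA
    B ↦ BB
    C ↦ AA
  step 2 ⇒ step 3: AAAAAAAABBBBAAAA ⇒ CC·CC·CC·CC·CC·CC·CC·CC·BB·BB·BB·BB·CC·CC·CC·CC
    A ↦ CC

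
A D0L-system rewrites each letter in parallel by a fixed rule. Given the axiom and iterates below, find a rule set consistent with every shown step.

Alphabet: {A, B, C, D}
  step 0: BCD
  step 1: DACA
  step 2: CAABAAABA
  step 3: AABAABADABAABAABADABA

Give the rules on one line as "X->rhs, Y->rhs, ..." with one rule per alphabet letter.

  step 2 ⇒ step 3: CAABAAABA ⇒ A·ABA·ABA·D·ABA·ABA·ABA·D·ABA
    A ↦ ABA
    B ↦ D
    C ↦ A
  step 0 ⇒ step 1: BCD ⇒ D·A·CA
    D ↦ CA

A->ABA, B->D, C->A, D->CA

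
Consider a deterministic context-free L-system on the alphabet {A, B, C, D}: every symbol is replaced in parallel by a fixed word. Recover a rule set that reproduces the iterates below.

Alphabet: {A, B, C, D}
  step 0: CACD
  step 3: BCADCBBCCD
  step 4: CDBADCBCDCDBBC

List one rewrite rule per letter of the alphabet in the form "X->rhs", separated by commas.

  step 3 ⇒ step 4: BCADCBBCCD ⇒ CD·B·AD·C·B·CD·CD·B·B·C
    A ↦ AD
    B ↦ CD
    C ↦ B
    D ↦ C

A->AD, B->CD, C->B, D->C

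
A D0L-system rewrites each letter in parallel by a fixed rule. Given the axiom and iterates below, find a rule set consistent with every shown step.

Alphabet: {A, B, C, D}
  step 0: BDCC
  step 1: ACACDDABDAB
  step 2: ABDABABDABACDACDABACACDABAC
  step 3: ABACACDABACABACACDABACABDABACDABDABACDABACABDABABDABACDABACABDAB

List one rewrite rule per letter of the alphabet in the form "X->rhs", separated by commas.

  step 2 ⇒ step 3: ABDABABDABACDACDABACACDABAC ⇒ AB·AC·ACD·AB·AC·AB·AC·ACD·AB·AC·AB·DAB·ACD·AB·DAB·ACD·AB·AC·AB·DAB·AB·DAB·ACD·AB·AC·AB·DAB
    A ↦ AB
    B ↦ AC
    C ↦ DAB
    D ↦ ACD

A->AB, B->AC, C->DAB, D->ACD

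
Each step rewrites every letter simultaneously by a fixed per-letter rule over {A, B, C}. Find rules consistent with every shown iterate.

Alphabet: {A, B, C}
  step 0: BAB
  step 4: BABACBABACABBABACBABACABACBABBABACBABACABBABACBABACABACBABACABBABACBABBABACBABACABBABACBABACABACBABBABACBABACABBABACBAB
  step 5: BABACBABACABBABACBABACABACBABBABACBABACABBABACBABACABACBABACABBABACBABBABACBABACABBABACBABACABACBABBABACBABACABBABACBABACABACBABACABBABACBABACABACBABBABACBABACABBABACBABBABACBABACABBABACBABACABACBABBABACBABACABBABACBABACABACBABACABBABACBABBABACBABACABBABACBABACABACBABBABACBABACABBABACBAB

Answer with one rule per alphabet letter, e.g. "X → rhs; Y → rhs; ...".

A->AC, B->BAB, C->AB

  step 4 ⇒ step 5: BABACBABACABBABACBABACABACBABBABACBABACABBABACBABACABACBABACABBABACBABBABACBABACABBABACBABACABACBABBABACBABACABBABACBAB ⇒ BAB·AC·BAB·AC·AB·BAB·AC·BAB·AC·AB·AC·BAB·BAB·AC·BAB·AC·AB·BAB·AC·BAB·AC·AB·AC·BAB·AC·AB·BAB·AC·BAB·BAB·AC·BAB·AC·AB·BAB·AC·BAB·AC·AB·AC·BAB·BAB·AC·BAB·AC·AB·BAB·AC·BAB·AC·AB·AC·BAB·AC·AB·BAB·AC·BAB·AC·AB·AC·BAB·BAB·AC·BAB·AC·AB·BAB·AC·BAB·BAB·AC·BAB·AC·AB·BAB·AC·BAB·AC·AB·AC·BAB·BAB·AC·BAB·AC·AB·BAB·AC·BAB·AC·AB·AC·BAB·AC·AB·BAB·AC·BAB·BAB·AC·BAB·AC·AB·BAB·AC·BAB·AC·AB·AC·BAB·BAB·AC·BAB·AC·AB·BAB·AC·BAB
    A ↦ AC
    B ↦ BAB
    C ↦ AB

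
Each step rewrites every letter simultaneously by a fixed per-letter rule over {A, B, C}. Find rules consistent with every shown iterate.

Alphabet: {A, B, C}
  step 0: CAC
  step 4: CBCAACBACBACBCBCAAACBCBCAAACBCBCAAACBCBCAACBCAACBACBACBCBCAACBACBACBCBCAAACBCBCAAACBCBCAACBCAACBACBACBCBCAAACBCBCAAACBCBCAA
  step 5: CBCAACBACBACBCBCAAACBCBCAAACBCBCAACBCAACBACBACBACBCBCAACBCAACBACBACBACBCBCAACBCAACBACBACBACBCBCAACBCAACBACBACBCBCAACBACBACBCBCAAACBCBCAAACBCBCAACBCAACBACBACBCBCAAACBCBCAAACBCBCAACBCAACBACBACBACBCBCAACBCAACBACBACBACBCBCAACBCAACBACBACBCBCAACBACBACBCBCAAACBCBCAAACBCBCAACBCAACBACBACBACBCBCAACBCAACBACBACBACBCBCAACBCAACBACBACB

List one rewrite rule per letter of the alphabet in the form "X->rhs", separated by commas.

  step 4 ⇒ step 5: CBCAACBACBACBCBCAAACBCBCAAACBCBCAAACBCBCAACBCAACBACBACBCBCAACBACBACBCBCAAACBCBCAAACBCBCAACBCAACBACBACBCBCAAACBCBCAAACBCBCAA ⇒ CB·CAA·CB·ACB·ACB·CB·CAA·ACB·CB·CAA·ACB·CB·CAA·CB·CAA·CB·ACB·ACB·ACB·CB·CAA·CB·CAA·CB·ACB·ACB·ACB·CB·CAA·CB·CAA·CB·ACB·ACB·ACB·CB·CAA·CB·CAA·CB·ACB·ACB·CB·CAA·CB·ACB·ACB·CB·CAA·ACB·CB·CAA·ACB·CB·CAA·CB·CAA·CB·ACB·ACB·CB·CAA·ACB·CB·CAA·ACB·CB·CAA·CB·CAA·CB·ACB·ACB·ACB·CB·CAA·CB·CAA·CB·ACB·ACB·ACB·CB·CAA·CB·CAA·CB·ACB·ACB·CB·CAA·CB·ACB·ACB·CB·CAA·ACB·CB·CAA·ACB·CB·CAA·CB·CAA·CB·ACB·ACB·ACB·CB·CAA·CB·CAA·CB·ACB·ACB·ACB·CB·CAA·CB·CAA·CB·ACB·ACB
    A ↦ ACB
    B ↦ CAA
    C ↦ CB

A->ACB, B->CAA, C->CB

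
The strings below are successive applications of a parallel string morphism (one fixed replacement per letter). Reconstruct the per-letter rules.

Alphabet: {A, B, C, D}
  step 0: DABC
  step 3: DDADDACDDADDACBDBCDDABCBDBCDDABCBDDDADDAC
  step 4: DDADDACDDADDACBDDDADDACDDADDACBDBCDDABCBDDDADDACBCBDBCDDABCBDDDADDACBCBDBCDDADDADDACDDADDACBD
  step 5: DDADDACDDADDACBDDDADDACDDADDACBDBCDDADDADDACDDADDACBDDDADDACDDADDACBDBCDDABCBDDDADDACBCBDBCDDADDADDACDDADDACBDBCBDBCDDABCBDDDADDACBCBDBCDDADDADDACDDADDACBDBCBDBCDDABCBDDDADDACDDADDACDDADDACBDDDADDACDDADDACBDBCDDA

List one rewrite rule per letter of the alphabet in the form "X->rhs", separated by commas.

A->C, B->BC, C->BD, D->DDA

  step 4 ⇒ step 5: DDADDACDDADDACBDDDADDACDDADDACBDBCDDABCBDDDADDACBCBDBCDDABCBDDDADDACBCBDBCDDADDADDACDDADDACBD ⇒ DDA·DDA·C·DDA·DDA·C·BD·DDA·DDA·C·DDA·DDA·C·BD·BC·DDA·DDA·DDA·C·DDA·DDA·C·BD·DDA·DDA·C·DDA·DDA·C·BD·BC·DDA·BC·BD·DDA·DDA·C·BC·BD·BC·DDA·DDA·DDA·C·DDA·DDA·C·BD·BC·BD·BC·DDA·BC·BD·DDA·DDA·C·BC·BD·BC·DDA·DDA·DDA·C·DDA·DDA·C·BD·BC·BD·BC·DDA·BC·BD·DDA·DDA·C·DDA·DDA·C·DDA·DDA·C·BD·DDA·DDA·C·DDA·DDA·C·BD·BC·DDA
    A ↦ C
    B ↦ BC
    C ↦ BD
    D ↦ DDA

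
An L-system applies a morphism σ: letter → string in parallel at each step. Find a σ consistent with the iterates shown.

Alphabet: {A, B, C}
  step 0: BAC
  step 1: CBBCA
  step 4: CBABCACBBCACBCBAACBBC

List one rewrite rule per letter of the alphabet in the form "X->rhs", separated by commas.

  step 0 ⇒ step 1: BAC ⇒ CB·BC·A
    A ↦ BC
    B ↦ CB
    C ↦ A

A->BC, B->CB, C->A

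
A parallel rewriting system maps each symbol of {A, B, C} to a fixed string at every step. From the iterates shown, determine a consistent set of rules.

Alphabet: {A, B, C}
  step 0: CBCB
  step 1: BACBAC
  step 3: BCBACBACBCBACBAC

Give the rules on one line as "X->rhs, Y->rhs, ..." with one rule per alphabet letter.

A->BC, B->AC, C->B

  step 0 ⇒ step 1: CBCB ⇒ B·AC·B·AC
    B ↦ AC
    C ↦ B
    A ↦ BC  (constrained at step 1)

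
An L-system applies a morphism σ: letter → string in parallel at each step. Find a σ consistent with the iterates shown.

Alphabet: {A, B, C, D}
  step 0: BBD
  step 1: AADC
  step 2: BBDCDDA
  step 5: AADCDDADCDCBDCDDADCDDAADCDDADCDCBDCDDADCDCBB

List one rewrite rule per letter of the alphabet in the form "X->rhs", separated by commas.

  step 1 ⇒ step 2: AADC ⇒ B·B·DC·DDA
    A ↦ B
    C ↦ DDA
    D ↦ DC
  step 0 ⇒ step 1: BBD ⇒ A·A·DC
    B ↦ A

A->B, B->A, C->DDA, D->DC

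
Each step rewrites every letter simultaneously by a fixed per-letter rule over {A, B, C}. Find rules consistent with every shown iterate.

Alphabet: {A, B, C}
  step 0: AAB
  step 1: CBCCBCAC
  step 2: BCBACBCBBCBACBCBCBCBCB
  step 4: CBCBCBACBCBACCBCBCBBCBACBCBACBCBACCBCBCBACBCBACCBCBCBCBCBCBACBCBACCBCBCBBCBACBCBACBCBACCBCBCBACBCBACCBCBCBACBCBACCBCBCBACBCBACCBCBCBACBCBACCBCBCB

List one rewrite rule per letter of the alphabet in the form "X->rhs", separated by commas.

  step 1 ⇒ step 2: CBCCBCAC ⇒ BCB·AC·BCB·BCB·AC·BCB·CBC·BCB
    A ↦ CBC
    B ↦ AC
    C ↦ BCB

A->CBC, B->AC, C->BCB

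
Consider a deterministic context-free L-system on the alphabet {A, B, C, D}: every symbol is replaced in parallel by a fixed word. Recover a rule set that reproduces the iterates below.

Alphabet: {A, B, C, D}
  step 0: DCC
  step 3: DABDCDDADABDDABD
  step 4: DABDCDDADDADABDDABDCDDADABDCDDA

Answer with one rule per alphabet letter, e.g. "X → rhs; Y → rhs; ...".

  step 3 ⇒ step 4: DABDCDDADABDDABD ⇒ DA·BD·CD·DA·D·DA·DA·BD·DA·BD·CD·DA·DA·BD·CD·DA
    A ↦ BD
    B ↦ CD
    C ↦ D
    D ↦ DA

A->BD, B->CD, C->D, D->DA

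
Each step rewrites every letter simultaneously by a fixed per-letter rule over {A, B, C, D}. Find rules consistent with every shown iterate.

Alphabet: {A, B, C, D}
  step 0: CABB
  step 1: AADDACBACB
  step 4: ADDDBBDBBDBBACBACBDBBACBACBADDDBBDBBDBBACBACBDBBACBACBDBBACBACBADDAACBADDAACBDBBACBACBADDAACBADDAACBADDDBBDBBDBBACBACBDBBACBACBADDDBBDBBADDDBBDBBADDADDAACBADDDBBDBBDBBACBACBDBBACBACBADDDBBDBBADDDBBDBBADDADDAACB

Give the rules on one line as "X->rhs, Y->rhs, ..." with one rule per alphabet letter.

  step 0 ⇒ step 1: CABB ⇒ A·ADD·ACB·ACB
    A ↦ ADD
    B ↦ ACB
    C ↦ A
    D ↦ DBB  (constrained at step 1)

A->ADD, B->ACB, C->A, D->DBB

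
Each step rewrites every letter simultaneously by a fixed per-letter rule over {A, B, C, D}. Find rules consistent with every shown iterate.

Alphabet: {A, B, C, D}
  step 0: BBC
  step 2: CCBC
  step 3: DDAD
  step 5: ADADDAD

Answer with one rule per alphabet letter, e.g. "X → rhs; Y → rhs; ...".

  step 2 ⇒ step 3: CCBC ⇒ D·D·A·D
    B ↦ A
    C ↦ D
    A ↦ C  (constrained at step 3)
    D ↦ BC  (constrained at step 3)

A->C, B->A, C->D, D->BC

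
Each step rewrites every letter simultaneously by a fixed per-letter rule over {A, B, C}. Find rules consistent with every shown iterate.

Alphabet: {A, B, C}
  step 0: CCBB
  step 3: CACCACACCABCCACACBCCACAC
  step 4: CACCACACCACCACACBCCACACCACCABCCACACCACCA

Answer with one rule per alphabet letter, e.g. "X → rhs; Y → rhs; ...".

A->C, B->BC, C->CA

  step 3 ⇒ step 4: CACCACACCABCCACACBCCACAC ⇒ CA·C·CA·CA·C·CA·C·CA·CA·C·BC·CA·CA·C·CA·C·CA·BC·CA·CA·C·CA·C·CA
    A ↦ C
    B ↦ BC
    C ↦ CA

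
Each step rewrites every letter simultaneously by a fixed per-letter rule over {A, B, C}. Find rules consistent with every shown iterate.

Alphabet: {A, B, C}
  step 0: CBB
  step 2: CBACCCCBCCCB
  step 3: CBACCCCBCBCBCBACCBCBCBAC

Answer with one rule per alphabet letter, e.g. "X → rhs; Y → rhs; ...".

  step 2 ⇒ step 3: CBACCCCBCCCB ⇒ CB·AC·CC·CB·CB·CB·CB·AC·CB·CB·CB·AC
    A ↦ CC
    B ↦ AC
    C ↦ CB

A->CC, B->AC, C->CB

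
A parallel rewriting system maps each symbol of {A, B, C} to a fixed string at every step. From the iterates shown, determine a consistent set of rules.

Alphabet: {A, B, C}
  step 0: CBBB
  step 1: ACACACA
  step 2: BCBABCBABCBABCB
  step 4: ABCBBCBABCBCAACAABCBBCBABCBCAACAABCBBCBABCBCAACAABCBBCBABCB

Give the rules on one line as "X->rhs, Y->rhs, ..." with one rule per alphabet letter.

  step 1 ⇒ step 2: ACACACA ⇒ BCB·A·BCB·A·BCB·A·BCB
    A ↦ BCB
    C ↦ A
  step 0 ⇒ step 1: CBBB ⇒ A·CA·CA·CA
    B ↦ CA

A->BCB, B->CA, C->A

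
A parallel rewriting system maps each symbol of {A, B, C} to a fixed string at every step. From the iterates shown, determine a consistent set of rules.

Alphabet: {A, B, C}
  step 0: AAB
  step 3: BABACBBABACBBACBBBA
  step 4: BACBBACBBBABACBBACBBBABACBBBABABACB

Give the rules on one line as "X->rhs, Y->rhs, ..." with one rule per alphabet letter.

A->CB, B->BA, C->B

  step 3 ⇒ step 4: BABACBBABACBBACBBBA ⇒ BA·CB·BA·CB·B·BA·BA·CB·BA·CB·B·BA·BA·CB·B·BA·BA·BA·CB
    A ↦ CB
    B ↦ BA
    C ↦ B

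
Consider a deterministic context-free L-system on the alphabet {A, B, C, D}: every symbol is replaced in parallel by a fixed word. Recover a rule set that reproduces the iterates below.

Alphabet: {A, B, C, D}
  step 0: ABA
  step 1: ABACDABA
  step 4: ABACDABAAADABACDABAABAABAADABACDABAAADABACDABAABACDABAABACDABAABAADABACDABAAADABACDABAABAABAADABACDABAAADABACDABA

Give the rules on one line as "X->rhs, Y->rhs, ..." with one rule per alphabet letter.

A->ABA, B->CD, C->A, D->AD

  step 0 ⇒ step 1: ABA ⇒ ABA·CD·ABA
    A ↦ ABA
    B ↦ CD
    C ↦ A  (constrained at step 1)
    D ↦ AD  (constrained at step 1)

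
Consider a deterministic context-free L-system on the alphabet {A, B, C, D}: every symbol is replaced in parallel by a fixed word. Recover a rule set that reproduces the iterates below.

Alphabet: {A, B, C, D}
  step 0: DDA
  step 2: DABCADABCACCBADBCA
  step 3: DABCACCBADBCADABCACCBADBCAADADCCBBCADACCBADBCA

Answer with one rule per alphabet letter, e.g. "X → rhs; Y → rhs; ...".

  step 2 ⇒ step 3: DABCADABCACCBADBCA ⇒ DA·BCA·CCB·AD·BCA·DA·BCA·CCB·AD·BCA·AD·AD·CCB·BCA·DA·CCB·AD·BCA
    A ↦ BCA
    B ↦ CCB
    C ↦ AD
    D ↦ DA

A->BCA, B->CCB, C->AD, D->DA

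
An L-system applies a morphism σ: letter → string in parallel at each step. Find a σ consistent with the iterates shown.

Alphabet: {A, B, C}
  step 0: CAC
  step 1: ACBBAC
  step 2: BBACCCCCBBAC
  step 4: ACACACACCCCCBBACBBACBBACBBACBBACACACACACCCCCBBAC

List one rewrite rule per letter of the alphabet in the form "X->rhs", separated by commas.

A->BB, B->CC, C->AC

  step 1 ⇒ step 2: ACBBAC ⇒ BB·AC·CC·CC·BB·AC
    A ↦ BB
    B ↦ CC
    C ↦ AC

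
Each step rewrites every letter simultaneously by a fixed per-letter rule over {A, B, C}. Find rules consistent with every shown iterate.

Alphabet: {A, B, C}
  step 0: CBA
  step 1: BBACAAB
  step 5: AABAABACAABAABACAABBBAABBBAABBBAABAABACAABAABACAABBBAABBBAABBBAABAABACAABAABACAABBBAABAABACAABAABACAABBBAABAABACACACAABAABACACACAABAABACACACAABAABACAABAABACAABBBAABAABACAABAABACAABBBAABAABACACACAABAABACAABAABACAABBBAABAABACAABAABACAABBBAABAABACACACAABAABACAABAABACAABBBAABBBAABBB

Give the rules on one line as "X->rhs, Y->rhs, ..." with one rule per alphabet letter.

A->AAB, B->AC, C->BB

  step 0 ⇒ step 1: CBA ⇒ BB·AC·AAB
    A ↦ AAB
    B ↦ AC
    C ↦ BB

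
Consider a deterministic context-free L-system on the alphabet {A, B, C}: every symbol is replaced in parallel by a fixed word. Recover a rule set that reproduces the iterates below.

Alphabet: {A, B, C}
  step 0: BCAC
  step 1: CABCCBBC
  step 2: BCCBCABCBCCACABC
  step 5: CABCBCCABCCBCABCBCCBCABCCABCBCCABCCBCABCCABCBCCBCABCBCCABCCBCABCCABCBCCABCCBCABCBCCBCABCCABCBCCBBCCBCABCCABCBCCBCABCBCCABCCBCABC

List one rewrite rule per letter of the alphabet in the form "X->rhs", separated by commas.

A->CB, B->CA, C->BC

  step 1 ⇒ step 2: CABCCBBC ⇒ BC·CB·CA·BC·BC·CA·CA·BC
    A ↦ CB
    B ↦ CA
    C ↦ BC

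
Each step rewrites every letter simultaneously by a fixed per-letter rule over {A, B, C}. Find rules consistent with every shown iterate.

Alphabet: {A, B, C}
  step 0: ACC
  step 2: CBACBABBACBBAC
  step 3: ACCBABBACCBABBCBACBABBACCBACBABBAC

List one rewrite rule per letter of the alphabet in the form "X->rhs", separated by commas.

  step 2 ⇒ step 3: CBACBABBACBBAC ⇒ AC·CBA·BB·AC·CBA·BB·CBA·CBA·BB·AC·CBA·CBA·BB·AC
    A ↦ BB
    B ↦ CBA
    C ↦ AC

A->BB, B->CBA, C->AC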